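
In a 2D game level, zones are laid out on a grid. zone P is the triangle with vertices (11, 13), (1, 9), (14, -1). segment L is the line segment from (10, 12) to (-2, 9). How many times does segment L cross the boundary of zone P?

1

The segment meets the boundary at (6,11).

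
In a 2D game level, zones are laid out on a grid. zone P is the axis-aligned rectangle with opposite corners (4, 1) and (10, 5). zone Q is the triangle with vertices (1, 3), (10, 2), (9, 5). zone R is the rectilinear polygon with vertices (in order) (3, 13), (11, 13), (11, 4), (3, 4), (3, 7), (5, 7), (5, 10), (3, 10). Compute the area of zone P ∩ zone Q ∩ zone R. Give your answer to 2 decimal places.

2.17

The intersection is the polygon with vertices (9,5), (9.333,4), (5,4).
By the shoelace formula its area is 2.17.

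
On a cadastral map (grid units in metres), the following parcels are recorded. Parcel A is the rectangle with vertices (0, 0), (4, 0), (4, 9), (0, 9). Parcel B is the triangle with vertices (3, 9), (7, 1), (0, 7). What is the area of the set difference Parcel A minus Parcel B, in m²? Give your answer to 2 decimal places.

|Parcel A| = 36, |Parcel A∩Parcel B| = 10.8571.
|Parcel A ∖ Parcel B| = |Parcel A| − |Parcel A∩Parcel B| = 36 − 10.8571 = 25.14.

25.14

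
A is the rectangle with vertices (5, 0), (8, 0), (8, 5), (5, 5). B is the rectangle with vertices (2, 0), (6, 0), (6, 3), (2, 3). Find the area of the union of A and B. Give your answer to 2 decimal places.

By inclusion–exclusion:
Individual areas: |A| = 15, |B| = 12.
|A∩B|: x∈[5,6], y∈[0,3] → 1·3 = 3.
|A ∪ B| = 27 − 3 = 24.00.

24.00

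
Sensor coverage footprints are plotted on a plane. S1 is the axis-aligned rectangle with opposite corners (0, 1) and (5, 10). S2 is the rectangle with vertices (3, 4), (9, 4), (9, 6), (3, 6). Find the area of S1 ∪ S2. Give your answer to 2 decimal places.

By inclusion–exclusion:
Individual areas: |S1| = 45, |S2| = 12.
|S1∩S2|: x∈[3,5], y∈[4,6] → 2·2 = 4.
|S1 ∪ S2| = 57 − 4 = 53.00.

53.00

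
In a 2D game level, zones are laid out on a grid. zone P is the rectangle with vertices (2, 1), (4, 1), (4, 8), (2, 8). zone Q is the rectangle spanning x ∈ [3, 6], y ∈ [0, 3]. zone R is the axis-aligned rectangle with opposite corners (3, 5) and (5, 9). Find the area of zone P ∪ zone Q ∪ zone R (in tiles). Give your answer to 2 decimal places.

26.00

By inclusion–exclusion:
Individual areas: |zone P| = 14, |zone Q| = 9, |zone R| = 8.
|zone P∩zone Q|: x∈[3,4], y∈[1,3] → 1·2 = 2.
|zone P∩zone R|: x∈[3,4], y∈[5,8] → 1·3 = 3.
|zone Q∩zone R| = 0 (no overlap).
|zone P∩zone Q∩zone R| = 0.
|zone P ∪ zone Q ∪ zone R| = 31 − 5 + 0 = 26.00.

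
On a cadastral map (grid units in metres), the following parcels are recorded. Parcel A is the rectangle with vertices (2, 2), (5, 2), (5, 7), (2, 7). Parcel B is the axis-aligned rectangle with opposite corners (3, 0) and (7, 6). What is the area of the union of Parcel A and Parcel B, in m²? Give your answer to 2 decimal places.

By inclusion–exclusion:
Individual areas: |Parcel A| = 15, |Parcel B| = 24.
|Parcel A∩Parcel B|: x∈[3,5], y∈[2,6] → 2·4 = 8.
|Parcel A ∪ Parcel B| = 39 − 8 = 31.00.

31.00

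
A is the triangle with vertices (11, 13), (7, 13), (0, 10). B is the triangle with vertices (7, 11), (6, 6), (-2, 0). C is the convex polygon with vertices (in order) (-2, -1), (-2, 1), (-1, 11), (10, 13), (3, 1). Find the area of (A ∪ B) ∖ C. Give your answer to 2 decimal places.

|A ∪ B| = 23.
|(A ∪ B) ∩ C| = 21.4031.
|(A ∪ B) ∖ C| = 23 − 21.4031 = 1.60.

1.60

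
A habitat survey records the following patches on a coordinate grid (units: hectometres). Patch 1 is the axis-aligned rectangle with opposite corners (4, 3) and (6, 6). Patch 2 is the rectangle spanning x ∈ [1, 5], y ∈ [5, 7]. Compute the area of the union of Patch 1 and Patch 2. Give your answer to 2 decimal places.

By inclusion–exclusion:
Individual areas: |Patch 1| = 6, |Patch 2| = 8.
|Patch 1∩Patch 2|: x∈[4,5], y∈[5,6] → 1·1 = 1.
|Patch 1 ∪ Patch 2| = 14 − 1 = 13.00.

13.00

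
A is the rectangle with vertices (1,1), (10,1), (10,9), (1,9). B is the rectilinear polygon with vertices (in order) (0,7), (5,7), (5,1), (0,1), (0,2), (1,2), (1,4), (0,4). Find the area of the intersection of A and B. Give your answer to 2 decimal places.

24.00

The intersection is the polygon with vertices (1,7), (5,7), (5,1), (1,1), (1,2), (1,4).
By the shoelace formula its area is 24.00.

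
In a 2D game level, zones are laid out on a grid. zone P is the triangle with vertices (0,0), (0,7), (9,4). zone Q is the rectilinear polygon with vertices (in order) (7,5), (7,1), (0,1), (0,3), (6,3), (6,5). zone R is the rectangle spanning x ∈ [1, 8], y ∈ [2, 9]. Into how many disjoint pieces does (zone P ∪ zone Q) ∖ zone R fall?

2

(zone P ∪ zone Q) ∖ zone R splits into 2 disjoint pieces (area 12.9583, area 0.3889).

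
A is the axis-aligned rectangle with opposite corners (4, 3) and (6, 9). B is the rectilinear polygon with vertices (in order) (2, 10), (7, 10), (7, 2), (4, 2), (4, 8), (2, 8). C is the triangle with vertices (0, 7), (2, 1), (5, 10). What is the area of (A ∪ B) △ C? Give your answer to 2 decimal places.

|A ∪ B| = 28.
|(A ∪ B) ∩ C| = 2.8.
|(A ∪ B) △ C| = 28 + 18 − 5.6 = 40.40.

40.40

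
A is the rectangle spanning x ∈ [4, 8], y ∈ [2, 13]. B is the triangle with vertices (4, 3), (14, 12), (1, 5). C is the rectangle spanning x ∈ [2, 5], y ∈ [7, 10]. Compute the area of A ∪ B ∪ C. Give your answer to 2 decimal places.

61.93

By inclusion–exclusion:
Individual areas: |A| = 44, |B| = 23.5, |C| = 9.
|A∩B| = 11.5692.
|A∩C|: x∈[4,5], y∈[7,10] → 1·3 = 3.
|B∩C| = 0.022.
|A∩B∩C| = 0.022.
|A ∪ B ∪ C| = 76.5 − 14.5912 + 0.022 = 61.93.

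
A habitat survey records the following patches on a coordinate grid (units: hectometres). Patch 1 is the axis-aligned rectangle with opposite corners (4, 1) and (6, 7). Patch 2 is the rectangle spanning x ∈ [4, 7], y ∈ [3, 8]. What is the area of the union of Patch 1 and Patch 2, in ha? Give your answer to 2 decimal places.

By inclusion–exclusion:
Individual areas: |Patch 1| = 12, |Patch 2| = 15.
|Patch 1∩Patch 2|: x∈[4,6], y∈[3,7] → 2·4 = 8.
|Patch 1 ∪ Patch 2| = 27 − 8 = 19.00.

19.00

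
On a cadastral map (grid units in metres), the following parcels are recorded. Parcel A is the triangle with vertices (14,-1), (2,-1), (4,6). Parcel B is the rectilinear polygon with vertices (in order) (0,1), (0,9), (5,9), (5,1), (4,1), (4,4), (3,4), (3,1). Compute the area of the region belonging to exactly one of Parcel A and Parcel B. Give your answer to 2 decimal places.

67.91

|Parcel A| = 42, |Parcel B| = 37, |Parcel A∩Parcel B| = 5.5429.
|Parcel A △ Parcel B| = |Parcel A| + |Parcel B| − 2·|Parcel A∩Parcel B| = 42 + 37 − 11.0857 = 67.91.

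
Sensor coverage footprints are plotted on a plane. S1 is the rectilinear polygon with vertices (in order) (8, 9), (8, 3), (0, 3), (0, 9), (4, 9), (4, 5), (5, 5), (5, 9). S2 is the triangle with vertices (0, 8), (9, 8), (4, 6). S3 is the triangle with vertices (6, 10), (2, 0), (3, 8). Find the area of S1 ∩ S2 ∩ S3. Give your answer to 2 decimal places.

1.93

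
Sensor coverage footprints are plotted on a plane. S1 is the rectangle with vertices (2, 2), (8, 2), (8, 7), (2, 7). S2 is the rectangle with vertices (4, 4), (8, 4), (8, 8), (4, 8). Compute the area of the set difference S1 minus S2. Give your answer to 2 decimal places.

18.00

|S1∩S2|: x∈[4,8], y∈[4,7] → 4·3 = 12.
|S1| = 30.
|S1 ∖ S2| = |S1| − |S1∩S2| = 30 − 12 = 18.00.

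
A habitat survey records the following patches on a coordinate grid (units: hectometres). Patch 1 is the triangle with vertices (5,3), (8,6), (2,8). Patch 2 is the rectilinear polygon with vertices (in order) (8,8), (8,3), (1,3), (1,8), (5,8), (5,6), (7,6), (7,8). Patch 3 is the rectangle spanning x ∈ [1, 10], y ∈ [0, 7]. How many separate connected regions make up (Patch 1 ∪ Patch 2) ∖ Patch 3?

2

(Patch 1 ∪ Patch 2) ∖ Patch 3 splits into 2 disjoint pieces (area 1, area 4).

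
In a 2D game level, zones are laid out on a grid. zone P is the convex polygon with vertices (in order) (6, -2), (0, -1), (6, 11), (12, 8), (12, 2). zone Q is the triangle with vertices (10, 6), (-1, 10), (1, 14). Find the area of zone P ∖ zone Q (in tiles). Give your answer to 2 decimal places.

|zone P| = 96, |zone P∩zone Q| = 6.5.
|zone P ∖ zone Q| = |zone P| − |zone P∩zone Q| = 96 − 6.5 = 89.50.

89.50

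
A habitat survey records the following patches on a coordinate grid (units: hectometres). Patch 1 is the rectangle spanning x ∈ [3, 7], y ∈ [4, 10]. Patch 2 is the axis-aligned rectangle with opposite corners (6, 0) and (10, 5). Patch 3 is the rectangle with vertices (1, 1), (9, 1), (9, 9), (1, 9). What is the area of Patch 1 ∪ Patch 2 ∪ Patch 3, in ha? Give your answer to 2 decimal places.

76.00

By inclusion–exclusion:
Individual areas: |Patch 1| = 24, |Patch 2| = 20, |Patch 3| = 64.
|Patch 1∩Patch 2|: x∈[6,7], y∈[4,5] → 1·1 = 1.
|Patch 1∩Patch 3|: x∈[3,7], y∈[4,9] → 4·5 = 20.
|Patch 2∩Patch 3|: x∈[6,9], y∈[1,5] → 3·4 = 12.
|Patch 1∩Patch 2∩Patch 3| = 1.
|Patch 1 ∪ Patch 2 ∪ Patch 3| = 108 − 33 + 1 = 76.00.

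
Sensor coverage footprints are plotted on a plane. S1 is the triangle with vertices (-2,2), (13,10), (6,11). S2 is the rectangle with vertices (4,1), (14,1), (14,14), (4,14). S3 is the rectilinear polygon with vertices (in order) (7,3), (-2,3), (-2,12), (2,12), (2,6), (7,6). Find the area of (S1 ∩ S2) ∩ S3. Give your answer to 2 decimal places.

The region (S1 ∩ S2) ∩ S3 is the polygon with vertices (4,5.2), (4,6), (5.5,6).
By the shoelace formula its area is 0.60.

0.60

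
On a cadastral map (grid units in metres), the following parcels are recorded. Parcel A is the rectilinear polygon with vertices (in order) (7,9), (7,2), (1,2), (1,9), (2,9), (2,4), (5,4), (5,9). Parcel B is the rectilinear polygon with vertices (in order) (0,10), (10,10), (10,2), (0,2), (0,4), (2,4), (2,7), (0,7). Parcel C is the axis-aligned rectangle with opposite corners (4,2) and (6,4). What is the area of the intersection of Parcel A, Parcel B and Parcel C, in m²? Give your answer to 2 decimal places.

The intersection is the polygon with vertices (5,4), (6,4), (6,2), (4,2), (4,4).
By the shoelace formula its area is 4.00.

4.00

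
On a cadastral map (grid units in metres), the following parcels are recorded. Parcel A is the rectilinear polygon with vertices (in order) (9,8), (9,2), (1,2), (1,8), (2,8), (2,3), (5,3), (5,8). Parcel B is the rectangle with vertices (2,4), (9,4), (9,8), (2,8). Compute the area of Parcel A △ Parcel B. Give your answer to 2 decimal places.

29.00

|Parcel A| = 33, |Parcel B| = 28, |Parcel A∩Parcel B| = 16.
|Parcel A △ Parcel B| = |Parcel A| + |Parcel B| − 2·|Parcel A∩Parcel B| = 33 + 28 − 32 = 29.00.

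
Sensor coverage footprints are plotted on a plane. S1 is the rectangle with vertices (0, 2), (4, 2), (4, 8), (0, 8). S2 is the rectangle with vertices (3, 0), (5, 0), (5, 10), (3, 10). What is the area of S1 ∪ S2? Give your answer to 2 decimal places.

By inclusion–exclusion:
Individual areas: |S1| = 24, |S2| = 20.
|S1∩S2|: x∈[3,4], y∈[2,8] → 1·6 = 6.
|S1 ∪ S2| = 44 − 6 = 38.00.

38.00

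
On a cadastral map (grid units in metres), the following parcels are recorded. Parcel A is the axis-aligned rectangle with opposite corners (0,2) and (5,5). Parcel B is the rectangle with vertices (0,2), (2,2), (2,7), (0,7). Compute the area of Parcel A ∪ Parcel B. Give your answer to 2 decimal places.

By inclusion–exclusion:
Individual areas: |Parcel A| = 15, |Parcel B| = 10.
|Parcel A∩Parcel B|: x∈[0,2], y∈[2,5] → 2·3 = 6.
|Parcel A ∪ Parcel B| = 25 − 6 = 19.00.

19.00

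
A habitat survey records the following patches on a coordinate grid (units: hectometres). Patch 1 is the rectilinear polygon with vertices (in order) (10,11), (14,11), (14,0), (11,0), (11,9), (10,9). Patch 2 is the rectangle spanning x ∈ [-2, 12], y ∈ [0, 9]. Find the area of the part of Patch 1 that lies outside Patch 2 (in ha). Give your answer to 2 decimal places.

26.00

|Patch 1| = 35, |Patch 1∩Patch 2| = 9.
|Patch 1 ∖ Patch 2| = |Patch 1| − |Patch 1∩Patch 2| = 35 − 9 = 26.00.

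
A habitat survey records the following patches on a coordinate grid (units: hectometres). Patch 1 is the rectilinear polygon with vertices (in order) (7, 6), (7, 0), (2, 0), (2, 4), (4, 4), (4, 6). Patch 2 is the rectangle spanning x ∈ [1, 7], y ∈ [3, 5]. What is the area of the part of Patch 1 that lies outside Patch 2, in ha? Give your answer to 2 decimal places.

|Patch 1| = 26, |Patch 1∩Patch 2| = 8.
|Patch 1 ∖ Patch 2| = |Patch 1| − |Patch 1∩Patch 2| = 26 − 8 = 18.00.

18.00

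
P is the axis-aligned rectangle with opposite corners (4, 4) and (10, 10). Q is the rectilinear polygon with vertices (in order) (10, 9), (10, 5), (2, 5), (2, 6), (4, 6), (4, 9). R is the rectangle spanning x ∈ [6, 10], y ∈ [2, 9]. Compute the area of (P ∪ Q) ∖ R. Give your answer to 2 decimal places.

|P ∪ Q| = 38.
|(P ∪ Q) ∩ R| = 20.
|(P ∪ Q) ∖ R| = 38 − 20 = 18.00.

18.00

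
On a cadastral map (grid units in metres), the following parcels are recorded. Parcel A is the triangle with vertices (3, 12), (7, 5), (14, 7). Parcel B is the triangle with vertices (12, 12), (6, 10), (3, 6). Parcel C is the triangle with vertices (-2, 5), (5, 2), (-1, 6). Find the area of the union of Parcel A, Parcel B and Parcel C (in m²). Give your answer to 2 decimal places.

By inclusion–exclusion:
Individual areas: |Parcel A| = 28.5, |Parcel B| = 9, |Parcel C| = 5.
|Parcel A∩Parcel B| = 4.2321.
|Parcel A∩Parcel C| = 0.
|Parcel B∩Parcel C| = 0.
|Parcel A∩Parcel B∩Parcel C| = 0.
|Parcel A ∪ Parcel B ∪ Parcel C| = 42.5 − 4.2321 + 0 = 38.27.

38.27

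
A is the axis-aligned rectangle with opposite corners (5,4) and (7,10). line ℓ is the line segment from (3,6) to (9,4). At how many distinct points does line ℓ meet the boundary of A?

The segment meets the boundary at (7,4.667), (5,5.333).

2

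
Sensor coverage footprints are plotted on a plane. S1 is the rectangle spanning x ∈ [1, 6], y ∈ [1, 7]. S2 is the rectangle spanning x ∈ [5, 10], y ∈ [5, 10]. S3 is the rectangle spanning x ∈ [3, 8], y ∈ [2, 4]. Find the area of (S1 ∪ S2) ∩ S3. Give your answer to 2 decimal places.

The region (S1 ∪ S2) ∩ S3 is the polygon with vertices (6,2), (3,2), (3,4), (6,4).
By the shoelace formula its area is 6.00.

6.00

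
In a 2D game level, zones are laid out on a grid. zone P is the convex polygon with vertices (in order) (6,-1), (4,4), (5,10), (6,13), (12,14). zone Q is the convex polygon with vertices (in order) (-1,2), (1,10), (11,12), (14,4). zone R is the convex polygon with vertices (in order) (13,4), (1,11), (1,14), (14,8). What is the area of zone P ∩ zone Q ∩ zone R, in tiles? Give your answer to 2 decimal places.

16.00

The intersection is the polygon with vertices (5,10), (5.286,10.857), (7.046,11.209), (10.286,9.714), (8.946,6.365), (4.798,8.785).
By the shoelace formula its area is 16.00.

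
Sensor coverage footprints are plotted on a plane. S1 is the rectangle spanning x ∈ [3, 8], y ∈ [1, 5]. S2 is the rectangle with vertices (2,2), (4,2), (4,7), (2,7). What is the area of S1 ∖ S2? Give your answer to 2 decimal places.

17.00

|S1∩S2|: x∈[3,4], y∈[2,5] → 1·3 = 3.
|S1| = 20.
|S1 ∖ S2| = |S1| − |S1∩S2| = 20 − 3 = 17.00.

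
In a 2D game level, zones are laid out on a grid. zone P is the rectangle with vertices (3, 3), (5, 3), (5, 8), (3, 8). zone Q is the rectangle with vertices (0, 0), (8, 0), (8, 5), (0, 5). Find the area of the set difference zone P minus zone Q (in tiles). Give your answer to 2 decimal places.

6.00

|zone P∩zone Q|: x∈[3,5], y∈[3,5] → 2·2 = 4.
|zone P| = 10.
|zone P ∖ zone Q| = |zone P| − |zone P∩zone Q| = 10 − 4 = 6.00.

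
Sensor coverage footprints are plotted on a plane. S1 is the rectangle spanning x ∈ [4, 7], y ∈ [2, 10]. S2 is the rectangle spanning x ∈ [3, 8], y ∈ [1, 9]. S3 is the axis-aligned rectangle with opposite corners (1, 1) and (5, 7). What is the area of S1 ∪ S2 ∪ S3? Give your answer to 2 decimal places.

55.00

By inclusion–exclusion:
Individual areas: |S1| = 24, |S2| = 40, |S3| = 24.
|S1∩S2|: x∈[4,7], y∈[2,9] → 3·7 = 21.
|S1∩S3|: x∈[4,5], y∈[2,7] → 1·5 = 5.
|S2∩S3|: x∈[3,5], y∈[1,7] → 2·6 = 12.
|S1∩S2∩S3| = 5.
|S1 ∪ S2 ∪ S3| = 88 − 38 + 5 = 55.00.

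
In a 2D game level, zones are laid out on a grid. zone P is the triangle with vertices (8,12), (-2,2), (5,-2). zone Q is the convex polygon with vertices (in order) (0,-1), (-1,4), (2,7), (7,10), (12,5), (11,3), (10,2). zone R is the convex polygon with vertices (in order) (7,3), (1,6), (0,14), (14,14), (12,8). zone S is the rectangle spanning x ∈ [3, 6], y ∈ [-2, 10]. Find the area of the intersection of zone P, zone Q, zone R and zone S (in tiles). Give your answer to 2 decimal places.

The intersection is the polygon with vertices (3,5), (3,7), (4.5,8.5), (6,9.4), (6,3.5).
By the shoelace formula its area is 12.30.

12.30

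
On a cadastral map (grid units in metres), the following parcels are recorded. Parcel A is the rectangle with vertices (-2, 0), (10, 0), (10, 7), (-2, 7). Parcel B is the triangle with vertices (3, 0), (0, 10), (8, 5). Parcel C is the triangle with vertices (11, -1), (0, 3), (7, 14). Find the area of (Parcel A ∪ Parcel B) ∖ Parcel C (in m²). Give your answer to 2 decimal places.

|Parcel A ∪ Parcel B| = 89.85.
|(Parcel A ∪ Parcel B) ∩ Parcel C| = 51.2622.
|(Parcel A ∪ Parcel B) ∖ Parcel C| = 89.85 − 51.2622 = 38.59.

38.59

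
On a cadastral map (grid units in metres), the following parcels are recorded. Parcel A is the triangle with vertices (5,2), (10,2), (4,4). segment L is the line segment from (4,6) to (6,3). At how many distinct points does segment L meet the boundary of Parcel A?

The segment meets the boundary at (5.714,3.429).

1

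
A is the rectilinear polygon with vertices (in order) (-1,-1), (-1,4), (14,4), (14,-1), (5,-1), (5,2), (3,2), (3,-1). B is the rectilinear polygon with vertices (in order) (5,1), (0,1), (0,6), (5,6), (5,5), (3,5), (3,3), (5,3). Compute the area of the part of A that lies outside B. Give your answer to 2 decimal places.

|A| = 69, |A∩B| = 11.
|A ∖ B| = |A| − |A∩B| = 69 − 11 = 58.00.

58.00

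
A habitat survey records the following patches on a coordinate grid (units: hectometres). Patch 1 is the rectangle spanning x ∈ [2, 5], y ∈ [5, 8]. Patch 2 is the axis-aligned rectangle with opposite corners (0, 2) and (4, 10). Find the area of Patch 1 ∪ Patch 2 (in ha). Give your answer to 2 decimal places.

By inclusion–exclusion:
Individual areas: |Patch 1| = 9, |Patch 2| = 32.
|Patch 1∩Patch 2|: x∈[2,4], y∈[5,8] → 2·3 = 6.
|Patch 1 ∪ Patch 2| = 41 − 6 = 35.00.

35.00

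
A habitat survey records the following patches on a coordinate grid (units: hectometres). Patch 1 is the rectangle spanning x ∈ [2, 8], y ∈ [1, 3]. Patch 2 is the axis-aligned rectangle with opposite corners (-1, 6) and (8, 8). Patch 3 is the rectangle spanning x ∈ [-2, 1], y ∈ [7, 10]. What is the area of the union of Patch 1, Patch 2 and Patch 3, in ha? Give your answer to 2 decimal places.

37.00

By inclusion–exclusion:
Individual areas: |Patch 1| = 12, |Patch 2| = 18, |Patch 3| = 9.
|Patch 1∩Patch 2| = 0 (no overlap).
|Patch 1∩Patch 3| = 0 (no overlap).
|Patch 2∩Patch 3|: x∈[-1,1], y∈[7,8] → 2·1 = 2.
|Patch 1∩Patch 2∩Patch 3| = 0.
|Patch 1 ∪ Patch 2 ∪ Patch 3| = 39 − 2 + 0 = 37.00.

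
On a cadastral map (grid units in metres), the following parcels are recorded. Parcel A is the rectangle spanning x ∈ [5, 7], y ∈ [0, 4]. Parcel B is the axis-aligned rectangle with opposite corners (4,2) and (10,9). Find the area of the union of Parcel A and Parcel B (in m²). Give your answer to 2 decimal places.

46.00

By inclusion–exclusion:
Individual areas: |Parcel A| = 8, |Parcel B| = 42.
|Parcel A∩Parcel B|: x∈[5,7], y∈[2,4] → 2·2 = 4.
|Parcel A ∪ Parcel B| = 50 − 4 = 46.00.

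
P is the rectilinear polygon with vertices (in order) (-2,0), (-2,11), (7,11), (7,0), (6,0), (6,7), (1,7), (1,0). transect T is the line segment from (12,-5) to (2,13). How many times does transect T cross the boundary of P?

4

The segment meets the boundary at (3.111,11), (6,5.8), (7,4), (5.333,7).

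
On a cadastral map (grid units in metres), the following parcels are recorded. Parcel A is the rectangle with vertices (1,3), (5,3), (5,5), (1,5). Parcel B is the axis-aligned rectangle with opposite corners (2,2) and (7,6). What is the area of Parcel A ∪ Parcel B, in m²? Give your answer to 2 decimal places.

By inclusion–exclusion:
Individual areas: |Parcel A| = 8, |Parcel B| = 20.
|Parcel A∩Parcel B|: x∈[2,5], y∈[3,5] → 3·2 = 6.
|Parcel A ∪ Parcel B| = 28 − 6 = 22.00.

22.00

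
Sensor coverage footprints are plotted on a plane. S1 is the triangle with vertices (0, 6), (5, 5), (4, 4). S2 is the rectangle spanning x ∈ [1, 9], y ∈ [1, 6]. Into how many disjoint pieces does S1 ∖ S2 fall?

S1 ∖ S2 is a single connected region.

1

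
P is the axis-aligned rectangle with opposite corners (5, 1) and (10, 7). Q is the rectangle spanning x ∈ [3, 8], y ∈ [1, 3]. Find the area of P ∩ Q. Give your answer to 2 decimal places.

6.00

|P∩Q|: x∈[5,8], y∈[1,3] → 3·2 = 6.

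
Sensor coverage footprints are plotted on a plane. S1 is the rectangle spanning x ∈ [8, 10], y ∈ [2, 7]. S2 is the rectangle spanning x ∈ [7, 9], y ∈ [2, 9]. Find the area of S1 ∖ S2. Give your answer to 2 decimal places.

|S1∩S2|: x∈[8,9], y∈[2,7] → 1·5 = 5.
|S1| = 10.
|S1 ∖ S2| = |S1| − |S1∩S2| = 10 − 5 = 5.00.

5.00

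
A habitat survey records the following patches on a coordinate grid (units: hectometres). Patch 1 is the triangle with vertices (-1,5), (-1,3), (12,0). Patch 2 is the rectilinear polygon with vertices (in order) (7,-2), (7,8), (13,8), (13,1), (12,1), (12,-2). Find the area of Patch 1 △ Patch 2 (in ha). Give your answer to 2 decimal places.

|Patch 1| = 13, |Patch 2| = 57, |Patch 1∩Patch 2| = 1.9231.
|Patch 1 △ Patch 2| = |Patch 1| + |Patch 2| − 2·|Patch 1∩Patch 2| = 13 + 57 − 3.8462 = 66.15.

66.15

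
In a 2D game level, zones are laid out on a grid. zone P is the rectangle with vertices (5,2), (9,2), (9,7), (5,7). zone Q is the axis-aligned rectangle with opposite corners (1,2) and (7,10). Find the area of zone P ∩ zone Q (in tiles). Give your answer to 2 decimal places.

10.00

|zone P∩zone Q|: x∈[5,7], y∈[2,7] → 2·5 = 10.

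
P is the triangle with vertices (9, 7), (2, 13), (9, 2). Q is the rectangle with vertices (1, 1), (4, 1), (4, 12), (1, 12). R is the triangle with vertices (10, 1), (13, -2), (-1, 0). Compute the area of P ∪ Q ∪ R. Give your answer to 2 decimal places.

By inclusion–exclusion:
Individual areas: |P| = 17.5, |Q| = 33, |R| = 18.
|P∩Q| = 1.1634.
|P∩R| = 0.
|Q∩R| = 0.
|P∩Q∩R| = 0.
|P ∪ Q ∪ R| = 68.5 − 1.1634 + 0 = 67.34.

67.34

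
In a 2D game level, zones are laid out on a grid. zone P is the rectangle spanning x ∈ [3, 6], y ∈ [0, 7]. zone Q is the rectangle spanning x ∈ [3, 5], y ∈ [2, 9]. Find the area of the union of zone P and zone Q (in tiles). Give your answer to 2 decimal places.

By inclusion–exclusion:
Individual areas: |zone P| = 21, |zone Q| = 14.
|zone P∩zone Q|: x∈[3,5], y∈[2,7] → 2·5 = 10.
|zone P ∪ zone Q| = 35 − 10 = 25.00.

25.00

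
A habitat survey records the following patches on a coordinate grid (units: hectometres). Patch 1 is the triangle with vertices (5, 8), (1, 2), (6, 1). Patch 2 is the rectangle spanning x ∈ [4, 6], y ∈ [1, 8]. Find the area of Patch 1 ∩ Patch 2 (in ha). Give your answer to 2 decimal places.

9.35

The intersection is the polygon with vertices (5,8), (6,1), (4,1.4), (4,6.5).
By the shoelace formula its area is 9.35.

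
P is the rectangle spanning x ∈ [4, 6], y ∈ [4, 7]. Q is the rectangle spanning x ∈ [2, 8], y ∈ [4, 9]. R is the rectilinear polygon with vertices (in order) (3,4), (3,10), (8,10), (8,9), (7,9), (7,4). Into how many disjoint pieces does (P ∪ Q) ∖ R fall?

(P ∪ Q) ∖ R splits into 2 disjoint pieces (area 5, area 5).

2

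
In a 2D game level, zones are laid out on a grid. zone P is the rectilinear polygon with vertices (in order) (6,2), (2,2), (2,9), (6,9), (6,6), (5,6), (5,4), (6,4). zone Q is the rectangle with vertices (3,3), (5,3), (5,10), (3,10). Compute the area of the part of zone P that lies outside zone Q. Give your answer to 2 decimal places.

|zone P| = 26, |zone P∩zone Q| = 12.
|zone P ∖ zone Q| = |zone P| − |zone P∩zone Q| = 26 − 12 = 14.00.

14.00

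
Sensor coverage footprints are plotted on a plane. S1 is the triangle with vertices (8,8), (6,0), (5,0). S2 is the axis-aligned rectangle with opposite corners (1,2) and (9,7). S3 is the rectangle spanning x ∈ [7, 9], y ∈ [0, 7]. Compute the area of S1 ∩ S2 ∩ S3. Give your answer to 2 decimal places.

The intersection is the polygon with vertices (7.625,7), (7.75,7), (7,4), (7,5.333).
By the shoelace formula its area is 0.60.

0.60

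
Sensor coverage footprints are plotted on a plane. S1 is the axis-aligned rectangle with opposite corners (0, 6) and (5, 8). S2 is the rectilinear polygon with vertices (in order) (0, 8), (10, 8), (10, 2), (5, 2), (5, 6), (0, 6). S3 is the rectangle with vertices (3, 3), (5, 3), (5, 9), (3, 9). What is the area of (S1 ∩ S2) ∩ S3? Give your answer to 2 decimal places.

4.00

The region (S1 ∩ S2) ∩ S3 is the polygon with vertices (3,6), (3,8), (5,8), (5,6).
By the shoelace formula its area is 4.00.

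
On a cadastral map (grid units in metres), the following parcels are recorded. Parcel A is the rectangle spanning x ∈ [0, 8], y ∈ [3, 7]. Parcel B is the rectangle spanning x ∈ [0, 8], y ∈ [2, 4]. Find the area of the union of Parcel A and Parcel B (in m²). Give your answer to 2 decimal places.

By inclusion–exclusion:
Individual areas: |Parcel A| = 32, |Parcel B| = 16.
|Parcel A∩Parcel B|: x∈[0,8], y∈[3,4] → 8·1 = 8.
|Parcel A ∪ Parcel B| = 48 − 8 = 40.00.

40.00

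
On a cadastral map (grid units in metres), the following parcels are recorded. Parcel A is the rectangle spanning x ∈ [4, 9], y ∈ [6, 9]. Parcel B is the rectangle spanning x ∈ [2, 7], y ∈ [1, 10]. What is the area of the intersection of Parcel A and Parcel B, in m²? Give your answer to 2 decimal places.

|Parcel A∩Parcel B|: x∈[4,7], y∈[6,9] → 3·3 = 9.

9.00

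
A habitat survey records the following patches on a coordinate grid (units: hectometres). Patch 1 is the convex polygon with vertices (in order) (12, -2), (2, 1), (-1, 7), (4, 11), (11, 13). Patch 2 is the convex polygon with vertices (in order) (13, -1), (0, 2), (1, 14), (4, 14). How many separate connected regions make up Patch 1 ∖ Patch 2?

Patch 1 ∖ Patch 2 splits into 3 disjoint pieces (area 8.8768, area 2.5804, area 33.4049).

3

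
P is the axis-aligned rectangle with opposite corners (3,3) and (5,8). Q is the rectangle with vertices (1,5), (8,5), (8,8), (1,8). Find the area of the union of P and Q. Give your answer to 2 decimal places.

By inclusion–exclusion:
Individual areas: |P| = 10, |Q| = 21.
|P∩Q|: x∈[3,5], y∈[5,8] → 2·3 = 6.
|P ∪ Q| = 31 − 6 = 25.00.

25.00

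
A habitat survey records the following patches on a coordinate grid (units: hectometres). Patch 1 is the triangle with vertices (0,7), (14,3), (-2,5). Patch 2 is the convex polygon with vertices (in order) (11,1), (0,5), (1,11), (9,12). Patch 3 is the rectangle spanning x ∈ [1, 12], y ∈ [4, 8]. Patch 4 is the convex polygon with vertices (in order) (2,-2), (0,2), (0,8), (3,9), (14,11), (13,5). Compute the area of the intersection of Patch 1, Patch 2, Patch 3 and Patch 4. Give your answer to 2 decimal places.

The intersection is the polygon with vertices (6,4), (1.048,4.619), (1,4.636), (1,6.714), (10.452,4.014), (10.454,4).
By the shoelace formula its area is 11.33.

11.33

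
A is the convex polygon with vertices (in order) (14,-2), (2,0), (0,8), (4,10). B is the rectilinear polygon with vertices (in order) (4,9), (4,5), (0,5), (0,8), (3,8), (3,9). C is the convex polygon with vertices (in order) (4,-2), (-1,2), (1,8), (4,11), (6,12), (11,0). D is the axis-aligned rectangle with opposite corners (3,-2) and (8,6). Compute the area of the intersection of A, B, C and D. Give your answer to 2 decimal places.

The intersection is the polygon with vertices (4,5), (3,5), (3,6), (4,6).
By the shoelace formula its area is 1.00.

1.00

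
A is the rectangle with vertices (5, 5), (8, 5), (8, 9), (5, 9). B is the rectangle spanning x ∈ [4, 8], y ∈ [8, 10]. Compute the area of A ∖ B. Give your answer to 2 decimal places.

9.00

|A∩B|: x∈[5,8], y∈[8,9] → 3·1 = 3.
|A| = 12.
|A ∖ B| = |A| − |A∩B| = 12 − 3 = 9.00.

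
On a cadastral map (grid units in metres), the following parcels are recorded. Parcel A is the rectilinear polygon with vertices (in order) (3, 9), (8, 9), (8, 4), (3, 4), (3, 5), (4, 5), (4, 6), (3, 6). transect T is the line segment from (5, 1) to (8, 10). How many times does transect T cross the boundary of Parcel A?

The segment meets the boundary at (7.667,9), (6,4).

2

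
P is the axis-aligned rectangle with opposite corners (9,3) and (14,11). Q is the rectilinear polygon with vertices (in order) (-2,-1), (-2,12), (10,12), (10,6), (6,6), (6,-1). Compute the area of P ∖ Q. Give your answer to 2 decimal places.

|P| = 40, |P∩Q| = 5.
|P ∖ Q| = |P| − |P∩Q| = 40 − 5 = 35.00.

35.00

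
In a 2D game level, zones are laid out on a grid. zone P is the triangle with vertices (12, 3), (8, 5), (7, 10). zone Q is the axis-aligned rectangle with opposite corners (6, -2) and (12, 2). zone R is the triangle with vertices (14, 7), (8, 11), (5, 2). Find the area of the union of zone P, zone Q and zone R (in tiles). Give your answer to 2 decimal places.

59.02

By inclusion–exclusion:
Individual areas: |zone P| = 9, |zone Q| = 24, |zone R| = 33.
|zone P∩zone Q| = 0.
|zone P∩zone R| = 6.9761.
|zone Q∩zone R| = 0.
|zone P∩zone Q∩zone R| = 0.
|zone P ∪ zone Q ∪ zone R| = 66 − 6.9761 + 0 = 59.02.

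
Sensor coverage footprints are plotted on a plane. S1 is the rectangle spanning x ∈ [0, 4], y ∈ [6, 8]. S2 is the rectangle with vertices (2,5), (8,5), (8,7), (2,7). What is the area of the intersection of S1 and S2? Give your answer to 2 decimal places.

|S1∩S2|: x∈[2,4], y∈[6,7] → 2·1 = 2.

2.00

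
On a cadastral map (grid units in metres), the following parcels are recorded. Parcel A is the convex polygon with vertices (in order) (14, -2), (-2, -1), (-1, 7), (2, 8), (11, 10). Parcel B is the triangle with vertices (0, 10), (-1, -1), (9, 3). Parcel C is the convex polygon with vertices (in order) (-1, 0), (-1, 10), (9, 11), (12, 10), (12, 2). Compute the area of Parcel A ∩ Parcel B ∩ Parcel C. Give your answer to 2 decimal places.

47.47

The intersection is the polygon with vertices (2.444,8.099), (9,3), (3.062,0.625), (-0.908,0.014), (-0.25,7.25), (2,8).
By the shoelace formula its area is 47.47.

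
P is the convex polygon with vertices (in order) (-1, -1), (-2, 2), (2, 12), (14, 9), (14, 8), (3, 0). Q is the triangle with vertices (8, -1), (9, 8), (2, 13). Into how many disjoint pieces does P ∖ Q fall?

2

P ∖ Q splits into 2 disjoint pieces (area 59.6808, area 23.467).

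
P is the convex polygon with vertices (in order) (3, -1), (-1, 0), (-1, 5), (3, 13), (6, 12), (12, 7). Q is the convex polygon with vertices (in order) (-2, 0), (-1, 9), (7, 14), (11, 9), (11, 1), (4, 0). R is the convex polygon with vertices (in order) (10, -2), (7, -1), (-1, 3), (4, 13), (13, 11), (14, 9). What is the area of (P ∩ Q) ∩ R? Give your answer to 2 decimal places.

The region (P ∩ Q) ∩ R is the polygon with vertices (4.565,12.478), (6,12), (11,7.833), (11,6.111), (4.44,0.28), (-1,3), (3.364,11.727).
By the shoelace formula its area is 83.93.

83.93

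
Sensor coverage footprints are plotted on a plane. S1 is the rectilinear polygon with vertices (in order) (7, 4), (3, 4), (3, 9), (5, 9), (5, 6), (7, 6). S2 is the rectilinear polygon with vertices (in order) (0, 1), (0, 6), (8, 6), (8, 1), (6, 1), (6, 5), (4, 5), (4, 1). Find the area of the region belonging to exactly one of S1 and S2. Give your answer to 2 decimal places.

|S1| = 14, |S2| = 32, |S1∩S2| = 6.
|S1 △ S2| = |S1| + |S2| − 2·|S1∩S2| = 14 + 32 − 12 = 34.00.

34.00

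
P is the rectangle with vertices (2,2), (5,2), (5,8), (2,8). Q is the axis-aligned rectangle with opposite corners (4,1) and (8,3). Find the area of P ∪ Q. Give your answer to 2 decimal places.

25.00

By inclusion–exclusion:
Individual areas: |P| = 18, |Q| = 8.
|P∩Q|: x∈[4,5], y∈[2,3] → 1·1 = 1.
|P ∪ Q| = 26 − 1 = 25.00.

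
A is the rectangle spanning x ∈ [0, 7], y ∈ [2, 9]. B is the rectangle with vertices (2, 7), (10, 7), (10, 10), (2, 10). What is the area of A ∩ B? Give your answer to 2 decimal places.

|A∩B|: x∈[2,7], y∈[7,9] → 5·2 = 10.

10.00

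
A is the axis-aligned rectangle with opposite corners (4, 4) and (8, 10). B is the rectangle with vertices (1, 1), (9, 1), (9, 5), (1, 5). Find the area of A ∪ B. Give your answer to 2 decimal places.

52.00

By inclusion–exclusion:
Individual areas: |A| = 24, |B| = 32.
|A∩B|: x∈[4,8], y∈[4,5] → 4·1 = 4.
|A ∪ B| = 56 − 4 = 52.00.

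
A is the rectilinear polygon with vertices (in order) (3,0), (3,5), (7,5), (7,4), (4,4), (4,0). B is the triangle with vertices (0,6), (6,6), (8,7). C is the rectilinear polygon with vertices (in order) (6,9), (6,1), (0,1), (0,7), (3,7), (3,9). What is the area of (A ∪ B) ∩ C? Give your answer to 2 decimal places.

|A ∪ B| = 11.
|(A ∪ B) ∩ C| = 8.25.

8.25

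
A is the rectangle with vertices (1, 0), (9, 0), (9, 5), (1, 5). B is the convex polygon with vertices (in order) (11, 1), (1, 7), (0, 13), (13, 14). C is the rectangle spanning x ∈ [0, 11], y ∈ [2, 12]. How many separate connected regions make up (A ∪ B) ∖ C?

2

(A ∪ B) ∖ C splits into 2 disjoint pieces (area 16, area 29.25).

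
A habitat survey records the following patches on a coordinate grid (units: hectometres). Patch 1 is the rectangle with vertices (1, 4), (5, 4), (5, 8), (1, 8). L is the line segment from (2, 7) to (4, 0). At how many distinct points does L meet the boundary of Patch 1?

The segment meets the boundary at (2.857,4).

1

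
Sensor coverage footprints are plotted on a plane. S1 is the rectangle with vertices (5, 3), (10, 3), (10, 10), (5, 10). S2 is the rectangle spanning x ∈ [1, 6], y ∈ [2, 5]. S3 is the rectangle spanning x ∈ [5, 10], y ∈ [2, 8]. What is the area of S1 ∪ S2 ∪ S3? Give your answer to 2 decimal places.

52.00

By inclusion–exclusion:
Individual areas: |S1| = 35, |S2| = 15, |S3| = 30.
|S1∩S2|: x∈[5,6], y∈[3,5] → 1·2 = 2.
|S1∩S3|: x∈[5,10], y∈[3,8] → 5·5 = 25.
|S2∩S3|: x∈[5,6], y∈[2,5] → 1·3 = 3.
|S1∩S2∩S3| = 2.
|S1 ∪ S2 ∪ S3| = 80 − 30 + 2 = 52.00.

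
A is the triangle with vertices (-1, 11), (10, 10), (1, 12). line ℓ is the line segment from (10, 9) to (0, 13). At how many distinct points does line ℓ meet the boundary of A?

2

The segment meets the boundary at (4.375,11.25), (6.765,10.294).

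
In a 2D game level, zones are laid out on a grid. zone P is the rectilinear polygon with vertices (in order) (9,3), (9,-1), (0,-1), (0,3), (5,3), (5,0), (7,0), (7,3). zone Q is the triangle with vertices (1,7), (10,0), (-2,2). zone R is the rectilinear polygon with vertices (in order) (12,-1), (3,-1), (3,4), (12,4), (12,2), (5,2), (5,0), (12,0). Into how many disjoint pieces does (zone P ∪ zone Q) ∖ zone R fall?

(zone P ∪ zone Q) ∖ zone R splits into 2 disjoint pieces (area 6.9722, area 26.619).

2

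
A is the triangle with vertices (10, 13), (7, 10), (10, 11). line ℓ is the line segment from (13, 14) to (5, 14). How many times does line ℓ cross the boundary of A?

0

The segment lies entirely outside A and never meets its boundary.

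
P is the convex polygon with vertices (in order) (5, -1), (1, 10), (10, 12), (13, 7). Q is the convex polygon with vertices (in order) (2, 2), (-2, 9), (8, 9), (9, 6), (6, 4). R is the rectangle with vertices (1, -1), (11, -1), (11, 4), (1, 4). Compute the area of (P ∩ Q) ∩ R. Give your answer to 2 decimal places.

The region (P ∩ Q) ∩ R is the polygon with vertices (3.615,2.808), (3.182,4), (6,4).
By the shoelace formula its area is 1.68.

1.68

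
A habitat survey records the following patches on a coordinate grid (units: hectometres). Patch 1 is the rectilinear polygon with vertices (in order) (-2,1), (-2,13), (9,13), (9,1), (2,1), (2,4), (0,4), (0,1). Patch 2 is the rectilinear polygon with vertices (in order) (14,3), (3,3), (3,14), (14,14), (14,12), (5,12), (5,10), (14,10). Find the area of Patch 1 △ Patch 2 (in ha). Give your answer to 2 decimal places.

125.00

|Patch 1| = 126, |Patch 2| = 103, |Patch 1∩Patch 2| = 52.
|Patch 1 △ Patch 2| = |Patch 1| + |Patch 2| − 2·|Patch 1∩Patch 2| = 126 + 103 − 104 = 125.00.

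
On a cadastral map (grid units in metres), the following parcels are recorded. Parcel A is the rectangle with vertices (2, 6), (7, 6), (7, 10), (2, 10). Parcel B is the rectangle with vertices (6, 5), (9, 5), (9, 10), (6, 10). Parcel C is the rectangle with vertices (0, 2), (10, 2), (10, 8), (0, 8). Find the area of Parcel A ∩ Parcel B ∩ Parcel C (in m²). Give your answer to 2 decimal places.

2.00

The intersection is the polygon with vertices (6,6), (6,8), (7,8), (7,6).
By the shoelace formula its area is 2.00.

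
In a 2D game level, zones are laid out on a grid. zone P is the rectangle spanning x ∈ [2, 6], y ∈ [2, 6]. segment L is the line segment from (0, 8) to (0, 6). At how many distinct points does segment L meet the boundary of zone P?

0

The segment lies entirely outside zone P and never meets its boundary.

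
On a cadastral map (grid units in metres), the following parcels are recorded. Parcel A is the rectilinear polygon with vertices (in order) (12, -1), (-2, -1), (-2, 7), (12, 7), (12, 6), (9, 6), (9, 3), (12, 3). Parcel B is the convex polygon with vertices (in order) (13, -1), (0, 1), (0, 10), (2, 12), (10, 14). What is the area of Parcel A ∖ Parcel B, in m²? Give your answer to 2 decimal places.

29.42

|Parcel A| = 103, |Parcel A∩Parcel B| = 73.5769.
|Parcel A ∖ Parcel B| = |Parcel A| − |Parcel A∩Parcel B| = 103 − 73.5769 = 29.42.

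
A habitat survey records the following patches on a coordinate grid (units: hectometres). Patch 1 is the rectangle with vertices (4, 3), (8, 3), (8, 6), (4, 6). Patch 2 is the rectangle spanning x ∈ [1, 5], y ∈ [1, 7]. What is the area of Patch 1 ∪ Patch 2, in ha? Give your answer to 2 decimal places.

33.00

By inclusion–exclusion:
Individual areas: |Patch 1| = 12, |Patch 2| = 24.
|Patch 1∩Patch 2|: x∈[4,5], y∈[3,6] → 1·3 = 3.
|Patch 1 ∪ Patch 2| = 36 − 3 = 33.00.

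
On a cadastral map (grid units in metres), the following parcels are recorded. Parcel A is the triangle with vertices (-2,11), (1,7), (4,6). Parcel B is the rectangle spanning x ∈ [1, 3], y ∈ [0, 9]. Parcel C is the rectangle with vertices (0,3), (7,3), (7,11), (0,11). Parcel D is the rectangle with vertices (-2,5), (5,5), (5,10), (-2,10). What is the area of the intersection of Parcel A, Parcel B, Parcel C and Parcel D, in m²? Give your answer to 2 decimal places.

2.00

The intersection is the polygon with vertices (3,6.833), (3,6.333), (1,7), (1,8.5).
By the shoelace formula its area is 2.00.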